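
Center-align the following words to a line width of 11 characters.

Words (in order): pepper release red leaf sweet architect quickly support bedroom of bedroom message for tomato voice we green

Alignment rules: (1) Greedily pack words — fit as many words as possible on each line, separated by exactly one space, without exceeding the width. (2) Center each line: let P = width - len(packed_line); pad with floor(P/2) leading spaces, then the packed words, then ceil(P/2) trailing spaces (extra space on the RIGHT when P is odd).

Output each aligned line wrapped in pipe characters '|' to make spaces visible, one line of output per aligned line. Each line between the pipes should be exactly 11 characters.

Answer: |  pepper   |
|release red|
|leaf sweet |
| architect |
|  quickly  |
|  support  |
|bedroom of |
|  bedroom  |
|message for|
|  tomato   |
| voice we  |
|   green   |

Derivation:
Line 1: ['pepper'] (min_width=6, slack=5)
Line 2: ['release', 'red'] (min_width=11, slack=0)
Line 3: ['leaf', 'sweet'] (min_width=10, slack=1)
Line 4: ['architect'] (min_width=9, slack=2)
Line 5: ['quickly'] (min_width=7, slack=4)
Line 6: ['support'] (min_width=7, slack=4)
Line 7: ['bedroom', 'of'] (min_width=10, slack=1)
Line 8: ['bedroom'] (min_width=7, slack=4)
Line 9: ['message', 'for'] (min_width=11, slack=0)
Line 10: ['tomato'] (min_width=6, slack=5)
Line 11: ['voice', 'we'] (min_width=8, slack=3)
Line 12: ['green'] (min_width=5, slack=6)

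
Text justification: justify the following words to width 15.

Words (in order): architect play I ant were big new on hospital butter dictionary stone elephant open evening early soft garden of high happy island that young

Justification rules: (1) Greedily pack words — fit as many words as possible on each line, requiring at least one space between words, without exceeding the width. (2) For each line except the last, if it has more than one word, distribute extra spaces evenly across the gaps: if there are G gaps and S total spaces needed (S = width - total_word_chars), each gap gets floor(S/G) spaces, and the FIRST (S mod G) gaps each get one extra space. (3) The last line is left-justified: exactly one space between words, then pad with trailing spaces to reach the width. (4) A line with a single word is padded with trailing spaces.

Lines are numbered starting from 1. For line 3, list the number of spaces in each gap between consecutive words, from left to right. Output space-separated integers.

Line 1: ['architect', 'play'] (min_width=14, slack=1)
Line 2: ['I', 'ant', 'were', 'big'] (min_width=14, slack=1)
Line 3: ['new', 'on', 'hospital'] (min_width=15, slack=0)
Line 4: ['butter'] (min_width=6, slack=9)
Line 5: ['dictionary'] (min_width=10, slack=5)
Line 6: ['stone', 'elephant'] (min_width=14, slack=1)
Line 7: ['open', 'evening'] (min_width=12, slack=3)
Line 8: ['early', 'soft'] (min_width=10, slack=5)
Line 9: ['garden', 'of', 'high'] (min_width=14, slack=1)
Line 10: ['happy', 'island'] (min_width=12, slack=3)
Line 11: ['that', 'young'] (min_width=10, slack=5)

Answer: 1 1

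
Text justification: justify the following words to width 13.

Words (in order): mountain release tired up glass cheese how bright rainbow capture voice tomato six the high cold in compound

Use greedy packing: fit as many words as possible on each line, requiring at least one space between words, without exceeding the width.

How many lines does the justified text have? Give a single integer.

Answer: 10

Derivation:
Line 1: ['mountain'] (min_width=8, slack=5)
Line 2: ['release', 'tired'] (min_width=13, slack=0)
Line 3: ['up', 'glass'] (min_width=8, slack=5)
Line 4: ['cheese', 'how'] (min_width=10, slack=3)
Line 5: ['bright'] (min_width=6, slack=7)
Line 6: ['rainbow'] (min_width=7, slack=6)
Line 7: ['capture', 'voice'] (min_width=13, slack=0)
Line 8: ['tomato', 'six'] (min_width=10, slack=3)
Line 9: ['the', 'high', 'cold'] (min_width=13, slack=0)
Line 10: ['in', 'compound'] (min_width=11, slack=2)
Total lines: 10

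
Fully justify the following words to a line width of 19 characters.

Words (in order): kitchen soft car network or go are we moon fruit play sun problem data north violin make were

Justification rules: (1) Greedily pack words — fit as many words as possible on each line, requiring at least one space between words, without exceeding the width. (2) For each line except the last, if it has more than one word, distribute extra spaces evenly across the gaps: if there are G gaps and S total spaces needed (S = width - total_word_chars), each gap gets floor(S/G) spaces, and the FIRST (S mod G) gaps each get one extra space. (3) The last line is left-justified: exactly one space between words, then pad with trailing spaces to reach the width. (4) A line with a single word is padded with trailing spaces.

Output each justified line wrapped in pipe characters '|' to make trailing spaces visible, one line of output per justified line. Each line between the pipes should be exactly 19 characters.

Line 1: ['kitchen', 'soft', 'car'] (min_width=16, slack=3)
Line 2: ['network', 'or', 'go', 'are'] (min_width=17, slack=2)
Line 3: ['we', 'moon', 'fruit', 'play'] (min_width=18, slack=1)
Line 4: ['sun', 'problem', 'data'] (min_width=16, slack=3)
Line 5: ['north', 'violin', 'make'] (min_width=17, slack=2)
Line 6: ['were'] (min_width=4, slack=15)

Answer: |kitchen   soft  car|
|network  or  go are|
|we  moon fruit play|
|sun   problem  data|
|north  violin  make|
|were               |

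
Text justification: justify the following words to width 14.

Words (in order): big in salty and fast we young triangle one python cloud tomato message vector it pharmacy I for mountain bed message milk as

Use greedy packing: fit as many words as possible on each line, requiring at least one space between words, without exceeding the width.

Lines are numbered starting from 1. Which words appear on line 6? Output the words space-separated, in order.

Answer: message vector

Derivation:
Line 1: ['big', 'in', 'salty'] (min_width=12, slack=2)
Line 2: ['and', 'fast', 'we'] (min_width=11, slack=3)
Line 3: ['young', 'triangle'] (min_width=14, slack=0)
Line 4: ['one', 'python'] (min_width=10, slack=4)
Line 5: ['cloud', 'tomato'] (min_width=12, slack=2)
Line 6: ['message', 'vector'] (min_width=14, slack=0)
Line 7: ['it', 'pharmacy', 'I'] (min_width=13, slack=1)
Line 8: ['for', 'mountain'] (min_width=12, slack=2)
Line 9: ['bed', 'message'] (min_width=11, slack=3)
Line 10: ['milk', 'as'] (min_width=7, slack=7)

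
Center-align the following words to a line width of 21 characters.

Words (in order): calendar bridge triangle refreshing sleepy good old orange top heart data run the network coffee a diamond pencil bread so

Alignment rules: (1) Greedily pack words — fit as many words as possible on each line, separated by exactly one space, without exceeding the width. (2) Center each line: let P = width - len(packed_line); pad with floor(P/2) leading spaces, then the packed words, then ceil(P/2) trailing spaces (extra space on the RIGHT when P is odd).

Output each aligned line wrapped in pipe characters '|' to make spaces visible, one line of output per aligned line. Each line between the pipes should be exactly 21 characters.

Line 1: ['calendar', 'bridge'] (min_width=15, slack=6)
Line 2: ['triangle', 'refreshing'] (min_width=19, slack=2)
Line 3: ['sleepy', 'good', 'old'] (min_width=15, slack=6)
Line 4: ['orange', 'top', 'heart', 'data'] (min_width=21, slack=0)
Line 5: ['run', 'the', 'network'] (min_width=15, slack=6)
Line 6: ['coffee', 'a', 'diamond'] (min_width=16, slack=5)
Line 7: ['pencil', 'bread', 'so'] (min_width=15, slack=6)

Answer: |   calendar bridge   |
| triangle refreshing |
|   sleepy good old   |
|orange top heart data|
|   run the network   |
|  coffee a diamond   |
|   pencil bread so   |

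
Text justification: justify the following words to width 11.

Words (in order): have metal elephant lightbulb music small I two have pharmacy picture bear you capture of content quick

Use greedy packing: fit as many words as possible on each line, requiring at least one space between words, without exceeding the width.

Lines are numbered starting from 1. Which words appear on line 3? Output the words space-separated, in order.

Answer: lightbulb

Derivation:
Line 1: ['have', 'metal'] (min_width=10, slack=1)
Line 2: ['elephant'] (min_width=8, slack=3)
Line 3: ['lightbulb'] (min_width=9, slack=2)
Line 4: ['music', 'small'] (min_width=11, slack=0)
Line 5: ['I', 'two', 'have'] (min_width=10, slack=1)
Line 6: ['pharmacy'] (min_width=8, slack=3)
Line 7: ['picture'] (min_width=7, slack=4)
Line 8: ['bear', 'you'] (min_width=8, slack=3)
Line 9: ['capture', 'of'] (min_width=10, slack=1)
Line 10: ['content'] (min_width=7, slack=4)
Line 11: ['quick'] (min_width=5, slack=6)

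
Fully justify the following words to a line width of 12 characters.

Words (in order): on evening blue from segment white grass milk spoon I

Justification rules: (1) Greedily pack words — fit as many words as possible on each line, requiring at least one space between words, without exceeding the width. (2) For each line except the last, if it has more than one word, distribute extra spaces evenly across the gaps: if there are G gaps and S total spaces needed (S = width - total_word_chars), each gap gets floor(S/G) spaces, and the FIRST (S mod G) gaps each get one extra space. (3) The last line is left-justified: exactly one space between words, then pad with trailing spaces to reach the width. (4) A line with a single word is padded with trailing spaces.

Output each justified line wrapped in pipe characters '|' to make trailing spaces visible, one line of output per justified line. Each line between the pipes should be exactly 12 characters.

Line 1: ['on', 'evening'] (min_width=10, slack=2)
Line 2: ['blue', 'from'] (min_width=9, slack=3)
Line 3: ['segment'] (min_width=7, slack=5)
Line 4: ['white', 'grass'] (min_width=11, slack=1)
Line 5: ['milk', 'spoon', 'I'] (min_width=12, slack=0)

Answer: |on   evening|
|blue    from|
|segment     |
|white  grass|
|milk spoon I|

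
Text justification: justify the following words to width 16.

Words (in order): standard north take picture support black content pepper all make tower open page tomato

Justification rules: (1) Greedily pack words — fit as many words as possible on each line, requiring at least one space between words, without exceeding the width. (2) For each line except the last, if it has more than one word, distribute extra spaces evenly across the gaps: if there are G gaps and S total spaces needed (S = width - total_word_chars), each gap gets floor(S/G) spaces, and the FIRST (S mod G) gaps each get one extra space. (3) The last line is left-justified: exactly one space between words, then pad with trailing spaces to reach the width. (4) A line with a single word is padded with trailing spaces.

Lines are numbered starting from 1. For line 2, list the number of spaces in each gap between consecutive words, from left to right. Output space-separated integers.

Line 1: ['standard', 'north'] (min_width=14, slack=2)
Line 2: ['take', 'picture'] (min_width=12, slack=4)
Line 3: ['support', 'black'] (min_width=13, slack=3)
Line 4: ['content', 'pepper'] (min_width=14, slack=2)
Line 5: ['all', 'make', 'tower'] (min_width=14, slack=2)
Line 6: ['open', 'page', 'tomato'] (min_width=16, slack=0)

Answer: 5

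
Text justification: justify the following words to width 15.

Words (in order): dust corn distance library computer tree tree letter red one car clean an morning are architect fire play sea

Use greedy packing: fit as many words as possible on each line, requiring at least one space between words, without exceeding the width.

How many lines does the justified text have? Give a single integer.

Answer: 9

Derivation:
Line 1: ['dust', 'corn'] (min_width=9, slack=6)
Line 2: ['distance'] (min_width=8, slack=7)
Line 3: ['library'] (min_width=7, slack=8)
Line 4: ['computer', 'tree'] (min_width=13, slack=2)
Line 5: ['tree', 'letter', 'red'] (min_width=15, slack=0)
Line 6: ['one', 'car', 'clean'] (min_width=13, slack=2)
Line 7: ['an', 'morning', 'are'] (min_width=14, slack=1)
Line 8: ['architect', 'fire'] (min_width=14, slack=1)
Line 9: ['play', 'sea'] (min_width=8, slack=7)
Total lines: 9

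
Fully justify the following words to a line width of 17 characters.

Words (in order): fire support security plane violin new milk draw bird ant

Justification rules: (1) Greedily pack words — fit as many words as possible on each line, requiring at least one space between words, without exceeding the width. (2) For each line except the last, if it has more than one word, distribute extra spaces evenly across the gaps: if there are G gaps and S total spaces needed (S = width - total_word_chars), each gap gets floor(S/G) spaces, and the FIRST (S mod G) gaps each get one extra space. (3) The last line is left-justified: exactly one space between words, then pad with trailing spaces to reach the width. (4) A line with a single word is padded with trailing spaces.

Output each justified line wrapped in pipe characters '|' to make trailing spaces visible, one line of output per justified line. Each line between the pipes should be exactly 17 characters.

Line 1: ['fire', 'support'] (min_width=12, slack=5)
Line 2: ['security', 'plane'] (min_width=14, slack=3)
Line 3: ['violin', 'new', 'milk'] (min_width=15, slack=2)
Line 4: ['draw', 'bird', 'ant'] (min_width=13, slack=4)

Answer: |fire      support|
|security    plane|
|violin  new  milk|
|draw bird ant    |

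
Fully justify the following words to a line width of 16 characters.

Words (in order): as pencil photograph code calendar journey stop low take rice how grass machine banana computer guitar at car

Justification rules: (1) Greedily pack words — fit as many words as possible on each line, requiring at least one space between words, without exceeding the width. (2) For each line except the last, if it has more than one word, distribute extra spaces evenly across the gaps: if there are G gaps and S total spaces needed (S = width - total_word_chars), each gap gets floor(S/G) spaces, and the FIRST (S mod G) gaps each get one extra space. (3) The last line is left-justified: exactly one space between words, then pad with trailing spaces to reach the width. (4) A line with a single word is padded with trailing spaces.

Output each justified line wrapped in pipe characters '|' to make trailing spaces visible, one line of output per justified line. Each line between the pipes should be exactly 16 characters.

Answer: |as        pencil|
|photograph  code|
|calendar journey|
|stop   low  take|
|rice  how  grass|
|machine   banana|
|computer  guitar|
|at car          |

Derivation:
Line 1: ['as', 'pencil'] (min_width=9, slack=7)
Line 2: ['photograph', 'code'] (min_width=15, slack=1)
Line 3: ['calendar', 'journey'] (min_width=16, slack=0)
Line 4: ['stop', 'low', 'take'] (min_width=13, slack=3)
Line 5: ['rice', 'how', 'grass'] (min_width=14, slack=2)
Line 6: ['machine', 'banana'] (min_width=14, slack=2)
Line 7: ['computer', 'guitar'] (min_width=15, slack=1)
Line 8: ['at', 'car'] (min_width=6, slack=10)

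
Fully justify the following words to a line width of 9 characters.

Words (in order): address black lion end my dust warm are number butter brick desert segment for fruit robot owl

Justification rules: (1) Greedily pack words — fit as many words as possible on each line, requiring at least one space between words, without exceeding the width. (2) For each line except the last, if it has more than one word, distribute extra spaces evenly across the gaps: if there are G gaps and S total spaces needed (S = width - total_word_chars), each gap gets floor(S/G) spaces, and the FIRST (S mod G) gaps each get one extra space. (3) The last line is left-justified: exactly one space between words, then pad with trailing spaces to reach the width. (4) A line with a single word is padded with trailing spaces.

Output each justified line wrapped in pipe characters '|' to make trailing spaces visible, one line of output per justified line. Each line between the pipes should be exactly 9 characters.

Answer: |address  |
|black    |
|lion  end|
|my   dust|
|warm  are|
|number   |
|butter   |
|brick    |
|desert   |
|segment  |
|for fruit|
|robot owl|

Derivation:
Line 1: ['address'] (min_width=7, slack=2)
Line 2: ['black'] (min_width=5, slack=4)
Line 3: ['lion', 'end'] (min_width=8, slack=1)
Line 4: ['my', 'dust'] (min_width=7, slack=2)
Line 5: ['warm', 'are'] (min_width=8, slack=1)
Line 6: ['number'] (min_width=6, slack=3)
Line 7: ['butter'] (min_width=6, slack=3)
Line 8: ['brick'] (min_width=5, slack=4)
Line 9: ['desert'] (min_width=6, slack=3)
Line 10: ['segment'] (min_width=7, slack=2)
Line 11: ['for', 'fruit'] (min_width=9, slack=0)
Line 12: ['robot', 'owl'] (min_width=9, slack=0)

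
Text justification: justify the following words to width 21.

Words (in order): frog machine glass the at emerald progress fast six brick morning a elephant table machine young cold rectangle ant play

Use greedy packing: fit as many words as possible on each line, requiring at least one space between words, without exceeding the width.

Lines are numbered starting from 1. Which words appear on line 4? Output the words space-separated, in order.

Answer: brick morning a

Derivation:
Line 1: ['frog', 'machine', 'glass'] (min_width=18, slack=3)
Line 2: ['the', 'at', 'emerald'] (min_width=14, slack=7)
Line 3: ['progress', 'fast', 'six'] (min_width=17, slack=4)
Line 4: ['brick', 'morning', 'a'] (min_width=15, slack=6)
Line 5: ['elephant', 'table'] (min_width=14, slack=7)
Line 6: ['machine', 'young', 'cold'] (min_width=18, slack=3)
Line 7: ['rectangle', 'ant', 'play'] (min_width=18, slack=3)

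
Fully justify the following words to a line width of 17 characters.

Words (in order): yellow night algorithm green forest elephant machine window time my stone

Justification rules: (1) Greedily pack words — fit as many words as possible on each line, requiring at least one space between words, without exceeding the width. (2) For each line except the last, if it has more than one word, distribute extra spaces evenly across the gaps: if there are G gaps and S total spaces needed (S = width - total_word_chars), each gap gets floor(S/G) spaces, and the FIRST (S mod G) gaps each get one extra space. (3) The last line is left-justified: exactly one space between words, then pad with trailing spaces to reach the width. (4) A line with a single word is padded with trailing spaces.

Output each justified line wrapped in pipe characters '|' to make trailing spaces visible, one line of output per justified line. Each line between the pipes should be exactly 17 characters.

Line 1: ['yellow', 'night'] (min_width=12, slack=5)
Line 2: ['algorithm', 'green'] (min_width=15, slack=2)
Line 3: ['forest', 'elephant'] (min_width=15, slack=2)
Line 4: ['machine', 'window'] (min_width=14, slack=3)
Line 5: ['time', 'my', 'stone'] (min_width=13, slack=4)

Answer: |yellow      night|
|algorithm   green|
|forest   elephant|
|machine    window|
|time my stone    |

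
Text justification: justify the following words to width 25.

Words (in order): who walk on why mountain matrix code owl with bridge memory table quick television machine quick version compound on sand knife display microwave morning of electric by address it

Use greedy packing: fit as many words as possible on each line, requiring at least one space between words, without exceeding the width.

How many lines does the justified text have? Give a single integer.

Answer: 8

Derivation:
Line 1: ['who', 'walk', 'on', 'why', 'mountain'] (min_width=24, slack=1)
Line 2: ['matrix', 'code', 'owl', 'with'] (min_width=20, slack=5)
Line 3: ['bridge', 'memory', 'table', 'quick'] (min_width=25, slack=0)
Line 4: ['television', 'machine', 'quick'] (min_width=24, slack=1)
Line 5: ['version', 'compound', 'on', 'sand'] (min_width=24, slack=1)
Line 6: ['knife', 'display', 'microwave'] (min_width=23, slack=2)
Line 7: ['morning', 'of', 'electric', 'by'] (min_width=22, slack=3)
Line 8: ['address', 'it'] (min_width=10, slack=15)
Total lines: 8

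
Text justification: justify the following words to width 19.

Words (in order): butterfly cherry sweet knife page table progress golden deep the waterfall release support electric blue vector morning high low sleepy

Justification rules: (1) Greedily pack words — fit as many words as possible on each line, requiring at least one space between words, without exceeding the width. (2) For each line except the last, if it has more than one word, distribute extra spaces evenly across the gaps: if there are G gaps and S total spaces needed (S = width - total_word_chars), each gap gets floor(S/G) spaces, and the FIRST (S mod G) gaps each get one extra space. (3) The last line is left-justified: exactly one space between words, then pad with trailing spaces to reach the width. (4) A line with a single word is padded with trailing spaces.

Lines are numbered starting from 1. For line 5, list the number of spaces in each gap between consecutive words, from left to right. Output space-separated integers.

Answer: 3

Derivation:
Line 1: ['butterfly', 'cherry'] (min_width=16, slack=3)
Line 2: ['sweet', 'knife', 'page'] (min_width=16, slack=3)
Line 3: ['table', 'progress'] (min_width=14, slack=5)
Line 4: ['golden', 'deep', 'the'] (min_width=15, slack=4)
Line 5: ['waterfall', 'release'] (min_width=17, slack=2)
Line 6: ['support', 'electric'] (min_width=16, slack=3)
Line 7: ['blue', 'vector', 'morning'] (min_width=19, slack=0)
Line 8: ['high', 'low', 'sleepy'] (min_width=15, slack=4)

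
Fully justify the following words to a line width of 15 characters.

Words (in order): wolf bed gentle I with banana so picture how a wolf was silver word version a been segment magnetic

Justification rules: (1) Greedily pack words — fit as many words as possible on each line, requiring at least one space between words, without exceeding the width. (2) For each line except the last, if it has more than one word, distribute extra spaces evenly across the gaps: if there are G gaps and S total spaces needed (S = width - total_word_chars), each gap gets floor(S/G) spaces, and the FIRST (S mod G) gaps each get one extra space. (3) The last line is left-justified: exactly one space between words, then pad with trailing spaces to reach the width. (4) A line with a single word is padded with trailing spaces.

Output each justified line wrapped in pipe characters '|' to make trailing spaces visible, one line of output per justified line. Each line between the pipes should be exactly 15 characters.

Answer: |wolf bed gentle|
|I  with  banana|
|so  picture how|
|a    wolf   was|
|silver     word|
|version  a been|
|segment        |
|magnetic       |

Derivation:
Line 1: ['wolf', 'bed', 'gentle'] (min_width=15, slack=0)
Line 2: ['I', 'with', 'banana'] (min_width=13, slack=2)
Line 3: ['so', 'picture', 'how'] (min_width=14, slack=1)
Line 4: ['a', 'wolf', 'was'] (min_width=10, slack=5)
Line 5: ['silver', 'word'] (min_width=11, slack=4)
Line 6: ['version', 'a', 'been'] (min_width=14, slack=1)
Line 7: ['segment'] (min_width=7, slack=8)
Line 8: ['magnetic'] (min_width=8, slack=7)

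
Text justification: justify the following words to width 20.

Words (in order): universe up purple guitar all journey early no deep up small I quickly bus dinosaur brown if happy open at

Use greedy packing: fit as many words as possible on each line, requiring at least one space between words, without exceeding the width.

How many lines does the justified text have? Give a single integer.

Line 1: ['universe', 'up', 'purple'] (min_width=18, slack=2)
Line 2: ['guitar', 'all', 'journey'] (min_width=18, slack=2)
Line 3: ['early', 'no', 'deep', 'up'] (min_width=16, slack=4)
Line 4: ['small', 'I', 'quickly', 'bus'] (min_width=19, slack=1)
Line 5: ['dinosaur', 'brown', 'if'] (min_width=17, slack=3)
Line 6: ['happy', 'open', 'at'] (min_width=13, slack=7)
Total lines: 6

Answer: 6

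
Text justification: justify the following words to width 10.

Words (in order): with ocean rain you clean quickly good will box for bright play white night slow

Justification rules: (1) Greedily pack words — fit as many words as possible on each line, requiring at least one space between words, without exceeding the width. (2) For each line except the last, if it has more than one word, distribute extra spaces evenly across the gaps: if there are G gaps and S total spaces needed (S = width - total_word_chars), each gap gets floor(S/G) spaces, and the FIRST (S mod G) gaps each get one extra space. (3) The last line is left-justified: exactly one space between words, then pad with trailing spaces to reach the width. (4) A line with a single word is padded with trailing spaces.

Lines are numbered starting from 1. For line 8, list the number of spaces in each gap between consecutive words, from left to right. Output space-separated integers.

Line 1: ['with', 'ocean'] (min_width=10, slack=0)
Line 2: ['rain', 'you'] (min_width=8, slack=2)
Line 3: ['clean'] (min_width=5, slack=5)
Line 4: ['quickly'] (min_width=7, slack=3)
Line 5: ['good', 'will'] (min_width=9, slack=1)
Line 6: ['box', 'for'] (min_width=7, slack=3)
Line 7: ['bright'] (min_width=6, slack=4)
Line 8: ['play', 'white'] (min_width=10, slack=0)
Line 9: ['night', 'slow'] (min_width=10, slack=0)

Answer: 1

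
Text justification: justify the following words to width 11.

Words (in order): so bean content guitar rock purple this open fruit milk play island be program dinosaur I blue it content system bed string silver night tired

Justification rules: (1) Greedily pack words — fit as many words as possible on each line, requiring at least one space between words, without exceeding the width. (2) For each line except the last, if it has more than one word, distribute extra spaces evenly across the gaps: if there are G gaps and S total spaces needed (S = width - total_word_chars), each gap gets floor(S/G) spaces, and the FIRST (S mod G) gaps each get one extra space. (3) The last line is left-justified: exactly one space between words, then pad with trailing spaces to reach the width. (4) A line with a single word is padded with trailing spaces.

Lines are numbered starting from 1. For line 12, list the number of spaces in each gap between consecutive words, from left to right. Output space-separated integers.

Answer: 2

Derivation:
Line 1: ['so', 'bean'] (min_width=7, slack=4)
Line 2: ['content'] (min_width=7, slack=4)
Line 3: ['guitar', 'rock'] (min_width=11, slack=0)
Line 4: ['purple', 'this'] (min_width=11, slack=0)
Line 5: ['open', 'fruit'] (min_width=10, slack=1)
Line 6: ['milk', 'play'] (min_width=9, slack=2)
Line 7: ['island', 'be'] (min_width=9, slack=2)
Line 8: ['program'] (min_width=7, slack=4)
Line 9: ['dinosaur', 'I'] (min_width=10, slack=1)
Line 10: ['blue', 'it'] (min_width=7, slack=4)
Line 11: ['content'] (min_width=7, slack=4)
Line 12: ['system', 'bed'] (min_width=10, slack=1)
Line 13: ['string'] (min_width=6, slack=5)
Line 14: ['silver'] (min_width=6, slack=5)
Line 15: ['night', 'tired'] (min_width=11, slack=0)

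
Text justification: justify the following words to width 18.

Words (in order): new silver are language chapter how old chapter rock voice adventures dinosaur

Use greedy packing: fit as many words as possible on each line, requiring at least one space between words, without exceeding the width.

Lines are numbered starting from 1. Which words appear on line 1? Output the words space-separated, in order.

Line 1: ['new', 'silver', 'are'] (min_width=14, slack=4)
Line 2: ['language', 'chapter'] (min_width=16, slack=2)
Line 3: ['how', 'old', 'chapter'] (min_width=15, slack=3)
Line 4: ['rock', 'voice'] (min_width=10, slack=8)
Line 5: ['adventures'] (min_width=10, slack=8)
Line 6: ['dinosaur'] (min_width=8, slack=10)

Answer: new silver are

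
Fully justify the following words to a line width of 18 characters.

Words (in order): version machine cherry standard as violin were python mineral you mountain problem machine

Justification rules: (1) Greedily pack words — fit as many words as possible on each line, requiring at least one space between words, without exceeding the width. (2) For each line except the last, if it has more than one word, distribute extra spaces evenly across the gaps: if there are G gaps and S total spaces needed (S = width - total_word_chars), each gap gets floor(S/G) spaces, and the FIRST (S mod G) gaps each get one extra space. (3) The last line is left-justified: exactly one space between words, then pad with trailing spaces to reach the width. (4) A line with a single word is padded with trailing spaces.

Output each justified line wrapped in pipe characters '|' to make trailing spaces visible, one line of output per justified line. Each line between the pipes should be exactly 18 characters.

Line 1: ['version', 'machine'] (min_width=15, slack=3)
Line 2: ['cherry', 'standard', 'as'] (min_width=18, slack=0)
Line 3: ['violin', 'were', 'python'] (min_width=18, slack=0)
Line 4: ['mineral', 'you'] (min_width=11, slack=7)
Line 5: ['mountain', 'problem'] (min_width=16, slack=2)
Line 6: ['machine'] (min_width=7, slack=11)

Answer: |version    machine|
|cherry standard as|
|violin were python|
|mineral        you|
|mountain   problem|
|machine           |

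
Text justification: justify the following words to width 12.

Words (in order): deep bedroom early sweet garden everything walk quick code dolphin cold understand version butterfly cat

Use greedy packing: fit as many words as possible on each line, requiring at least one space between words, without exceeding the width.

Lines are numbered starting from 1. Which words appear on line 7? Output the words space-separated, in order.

Answer: cold

Derivation:
Line 1: ['deep', 'bedroom'] (min_width=12, slack=0)
Line 2: ['early', 'sweet'] (min_width=11, slack=1)
Line 3: ['garden'] (min_width=6, slack=6)
Line 4: ['everything'] (min_width=10, slack=2)
Line 5: ['walk', 'quick'] (min_width=10, slack=2)
Line 6: ['code', 'dolphin'] (min_width=12, slack=0)
Line 7: ['cold'] (min_width=4, slack=8)
Line 8: ['understand'] (min_width=10, slack=2)
Line 9: ['version'] (min_width=7, slack=5)
Line 10: ['butterfly'] (min_width=9, slack=3)
Line 11: ['cat'] (min_width=3, slack=9)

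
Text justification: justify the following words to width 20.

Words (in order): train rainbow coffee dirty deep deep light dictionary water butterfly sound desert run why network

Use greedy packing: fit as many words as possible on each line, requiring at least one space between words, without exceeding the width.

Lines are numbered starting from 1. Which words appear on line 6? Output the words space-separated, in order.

Answer: network

Derivation:
Line 1: ['train', 'rainbow', 'coffee'] (min_width=20, slack=0)
Line 2: ['dirty', 'deep', 'deep'] (min_width=15, slack=5)
Line 3: ['light', 'dictionary'] (min_width=16, slack=4)
Line 4: ['water', 'butterfly'] (min_width=15, slack=5)
Line 5: ['sound', 'desert', 'run', 'why'] (min_width=20, slack=0)
Line 6: ['network'] (min_width=7, slack=13)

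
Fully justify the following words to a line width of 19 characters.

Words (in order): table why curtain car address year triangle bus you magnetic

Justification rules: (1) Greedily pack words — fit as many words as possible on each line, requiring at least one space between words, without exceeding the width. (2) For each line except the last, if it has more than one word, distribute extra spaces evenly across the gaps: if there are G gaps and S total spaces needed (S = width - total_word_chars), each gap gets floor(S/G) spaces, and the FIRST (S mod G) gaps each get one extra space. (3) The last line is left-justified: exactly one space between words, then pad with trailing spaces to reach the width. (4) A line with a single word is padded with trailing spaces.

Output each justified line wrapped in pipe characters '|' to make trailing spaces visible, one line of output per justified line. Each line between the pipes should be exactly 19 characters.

Answer: |table  why  curtain|
|car   address  year|
|triangle   bus  you|
|magnetic           |

Derivation:
Line 1: ['table', 'why', 'curtain'] (min_width=17, slack=2)
Line 2: ['car', 'address', 'year'] (min_width=16, slack=3)
Line 3: ['triangle', 'bus', 'you'] (min_width=16, slack=3)
Line 4: ['magnetic'] (min_width=8, slack=11)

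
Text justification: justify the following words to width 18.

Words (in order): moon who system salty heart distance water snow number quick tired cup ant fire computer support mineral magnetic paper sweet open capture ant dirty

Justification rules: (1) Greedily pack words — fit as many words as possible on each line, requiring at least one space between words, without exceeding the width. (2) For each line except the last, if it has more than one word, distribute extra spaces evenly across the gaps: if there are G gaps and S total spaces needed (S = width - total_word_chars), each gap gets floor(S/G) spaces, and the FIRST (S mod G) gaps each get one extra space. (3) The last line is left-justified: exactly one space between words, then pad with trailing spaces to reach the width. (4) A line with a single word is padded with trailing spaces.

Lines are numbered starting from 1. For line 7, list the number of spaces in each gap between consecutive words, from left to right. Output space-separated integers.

Line 1: ['moon', 'who', 'system'] (min_width=15, slack=3)
Line 2: ['salty', 'heart'] (min_width=11, slack=7)
Line 3: ['distance', 'water'] (min_width=14, slack=4)
Line 4: ['snow', 'number', 'quick'] (min_width=17, slack=1)
Line 5: ['tired', 'cup', 'ant', 'fire'] (min_width=18, slack=0)
Line 6: ['computer', 'support'] (min_width=16, slack=2)
Line 7: ['mineral', 'magnetic'] (min_width=16, slack=2)
Line 8: ['paper', 'sweet', 'open'] (min_width=16, slack=2)
Line 9: ['capture', 'ant', 'dirty'] (min_width=17, slack=1)

Answer: 3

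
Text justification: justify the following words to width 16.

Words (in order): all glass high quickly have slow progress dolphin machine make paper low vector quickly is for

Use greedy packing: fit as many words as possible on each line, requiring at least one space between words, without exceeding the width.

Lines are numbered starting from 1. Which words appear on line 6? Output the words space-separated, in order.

Answer: vector quickly

Derivation:
Line 1: ['all', 'glass', 'high'] (min_width=14, slack=2)
Line 2: ['quickly', 'have'] (min_width=12, slack=4)
Line 3: ['slow', 'progress'] (min_width=13, slack=3)
Line 4: ['dolphin', 'machine'] (min_width=15, slack=1)
Line 5: ['make', 'paper', 'low'] (min_width=14, slack=2)
Line 6: ['vector', 'quickly'] (min_width=14, slack=2)
Line 7: ['is', 'for'] (min_width=6, slack=10)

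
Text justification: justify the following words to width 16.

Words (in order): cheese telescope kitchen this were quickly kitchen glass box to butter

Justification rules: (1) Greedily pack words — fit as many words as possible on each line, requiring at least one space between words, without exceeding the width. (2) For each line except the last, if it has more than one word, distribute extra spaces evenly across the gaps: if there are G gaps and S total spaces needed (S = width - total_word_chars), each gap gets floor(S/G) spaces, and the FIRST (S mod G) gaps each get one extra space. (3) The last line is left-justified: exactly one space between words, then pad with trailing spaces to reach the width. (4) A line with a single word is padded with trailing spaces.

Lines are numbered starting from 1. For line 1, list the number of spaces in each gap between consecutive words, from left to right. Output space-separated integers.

Line 1: ['cheese', 'telescope'] (min_width=16, slack=0)
Line 2: ['kitchen', 'this'] (min_width=12, slack=4)
Line 3: ['were', 'quickly'] (min_width=12, slack=4)
Line 4: ['kitchen', 'glass'] (min_width=13, slack=3)
Line 5: ['box', 'to', 'butter'] (min_width=13, slack=3)

Answer: 1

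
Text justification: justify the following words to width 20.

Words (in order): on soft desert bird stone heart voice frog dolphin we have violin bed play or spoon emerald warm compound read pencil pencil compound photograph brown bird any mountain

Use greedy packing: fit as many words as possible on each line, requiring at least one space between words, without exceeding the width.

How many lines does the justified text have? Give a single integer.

Line 1: ['on', 'soft', 'desert', 'bird'] (min_width=19, slack=1)
Line 2: ['stone', 'heart', 'voice'] (min_width=17, slack=3)
Line 3: ['frog', 'dolphin', 'we', 'have'] (min_width=20, slack=0)
Line 4: ['violin', 'bed', 'play', 'or'] (min_width=18, slack=2)
Line 5: ['spoon', 'emerald', 'warm'] (min_width=18, slack=2)
Line 6: ['compound', 'read', 'pencil'] (min_width=20, slack=0)
Line 7: ['pencil', 'compound'] (min_width=15, slack=5)
Line 8: ['photograph', 'brown'] (min_width=16, slack=4)
Line 9: ['bird', 'any', 'mountain'] (min_width=17, slack=3)
Total lines: 9

Answer: 9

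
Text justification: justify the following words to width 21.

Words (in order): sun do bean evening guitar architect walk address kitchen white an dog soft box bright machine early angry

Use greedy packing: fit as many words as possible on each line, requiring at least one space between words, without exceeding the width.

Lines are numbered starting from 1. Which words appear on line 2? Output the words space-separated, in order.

Line 1: ['sun', 'do', 'bean', 'evening'] (min_width=19, slack=2)
Line 2: ['guitar', 'architect', 'walk'] (min_width=21, slack=0)
Line 3: ['address', 'kitchen', 'white'] (min_width=21, slack=0)
Line 4: ['an', 'dog', 'soft', 'box'] (min_width=15, slack=6)
Line 5: ['bright', 'machine', 'early'] (min_width=20, slack=1)
Line 6: ['angry'] (min_width=5, slack=16)

Answer: guitar architect walk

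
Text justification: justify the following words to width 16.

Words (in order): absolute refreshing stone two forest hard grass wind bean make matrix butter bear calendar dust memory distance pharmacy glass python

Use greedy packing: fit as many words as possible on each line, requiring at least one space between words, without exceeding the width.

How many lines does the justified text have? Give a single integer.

Answer: 10

Derivation:
Line 1: ['absolute'] (min_width=8, slack=8)
Line 2: ['refreshing', 'stone'] (min_width=16, slack=0)
Line 3: ['two', 'forest', 'hard'] (min_width=15, slack=1)
Line 4: ['grass', 'wind', 'bean'] (min_width=15, slack=1)
Line 5: ['make', 'matrix'] (min_width=11, slack=5)
Line 6: ['butter', 'bear'] (min_width=11, slack=5)
Line 7: ['calendar', 'dust'] (min_width=13, slack=3)
Line 8: ['memory', 'distance'] (min_width=15, slack=1)
Line 9: ['pharmacy', 'glass'] (min_width=14, slack=2)
Line 10: ['python'] (min_width=6, slack=10)
Total lines: 10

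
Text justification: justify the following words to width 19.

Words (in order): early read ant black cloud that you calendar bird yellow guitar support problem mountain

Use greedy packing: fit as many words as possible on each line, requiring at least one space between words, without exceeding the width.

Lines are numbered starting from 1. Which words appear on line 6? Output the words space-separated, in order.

Answer: mountain

Derivation:
Line 1: ['early', 'read', 'ant'] (min_width=14, slack=5)
Line 2: ['black', 'cloud', 'that'] (min_width=16, slack=3)
Line 3: ['you', 'calendar', 'bird'] (min_width=17, slack=2)
Line 4: ['yellow', 'guitar'] (min_width=13, slack=6)
Line 5: ['support', 'problem'] (min_width=15, slack=4)
Line 6: ['mountain'] (min_width=8, slack=11)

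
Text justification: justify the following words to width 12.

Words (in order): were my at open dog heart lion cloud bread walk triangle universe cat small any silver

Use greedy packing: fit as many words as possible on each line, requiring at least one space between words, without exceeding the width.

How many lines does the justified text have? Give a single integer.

Answer: 9

Derivation:
Line 1: ['were', 'my', 'at'] (min_width=10, slack=2)
Line 2: ['open', 'dog'] (min_width=8, slack=4)
Line 3: ['heart', 'lion'] (min_width=10, slack=2)
Line 4: ['cloud', 'bread'] (min_width=11, slack=1)
Line 5: ['walk'] (min_width=4, slack=8)
Line 6: ['triangle'] (min_width=8, slack=4)
Line 7: ['universe', 'cat'] (min_width=12, slack=0)
Line 8: ['small', 'any'] (min_width=9, slack=3)
Line 9: ['silver'] (min_width=6, slack=6)
Total lines: 9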